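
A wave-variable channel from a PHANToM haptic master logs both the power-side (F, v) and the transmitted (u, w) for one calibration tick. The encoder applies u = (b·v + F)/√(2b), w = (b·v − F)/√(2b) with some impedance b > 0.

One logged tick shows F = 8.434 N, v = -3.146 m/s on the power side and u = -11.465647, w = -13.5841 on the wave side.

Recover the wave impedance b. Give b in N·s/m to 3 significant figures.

b = 31.7 N·s/m

u + w = -25.049747;  u + w = √(2b)·v, so √(2b) = -25.049747/(-3.146) = 7.962412.
b = (√(2b))²/2 = 63.399999/2 = 31.700000.
(Check via u − w = 2F/√(2b): u − w = 2.118453, 2F/√(2b) = 2.118454.)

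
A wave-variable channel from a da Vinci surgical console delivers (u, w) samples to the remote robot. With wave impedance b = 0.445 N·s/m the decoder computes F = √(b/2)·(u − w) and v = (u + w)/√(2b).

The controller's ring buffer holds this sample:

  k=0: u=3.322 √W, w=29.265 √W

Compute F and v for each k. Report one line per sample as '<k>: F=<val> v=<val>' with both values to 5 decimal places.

k=0: u−w=-25.94300, u+w=32.58700; √(b/2)=0.47170, √(2b)=0.94340; F=0.47170×(-25.943)=-12.23729, v=32.58700/0.94340=34.54215

0: F=-12.23729 v=34.54215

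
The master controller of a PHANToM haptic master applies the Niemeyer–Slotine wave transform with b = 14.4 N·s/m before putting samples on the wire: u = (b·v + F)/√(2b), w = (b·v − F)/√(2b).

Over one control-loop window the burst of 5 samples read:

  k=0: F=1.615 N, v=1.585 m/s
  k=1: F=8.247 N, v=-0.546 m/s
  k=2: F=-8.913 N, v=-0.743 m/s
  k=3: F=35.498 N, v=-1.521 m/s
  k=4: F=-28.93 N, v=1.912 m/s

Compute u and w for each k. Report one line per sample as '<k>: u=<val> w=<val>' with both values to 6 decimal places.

k=0: b·v=14.4×1.585=22.824000; √(2b)=5.366563; u=(22.824000+1.615)/5.366563=4.553939, w=(22.824000−1.615)/5.366563=3.952064
k=1: b·v=14.4×(-0.546)=-7.862400; √(2b)=5.366563; u=(-7.862400+8.247)/5.366563=0.071666, w=(-7.862400−8.247)/5.366563=-3.001809
k=2: b·v=14.4×(-0.743)=-10.699200; √(2b)=5.366563; u=(-10.699200+(-8.913))/5.366563=-3.654518, w=(-10.699200−(-8.913))/5.366563=-0.332839
k=3: b·v=14.4×(-1.521)=-21.902400; √(2b)=5.366563; u=(-21.902400+35.498)/5.366563=2.533390, w=(-21.902400−35.498)/5.366563=-10.695933
k=4: b·v=14.4×1.912=27.532800; √(2b)=5.366563; u=(27.532800+(-28.93))/5.366563=-0.260353, w=(27.532800−(-28.93))/5.366563=10.521222

0: u=4.553939 w=3.952064
1: u=0.071666 w=-3.001809
2: u=-3.654518 w=-0.332839
3: u=2.533390 w=-10.695933
4: u=-0.260353 w=10.521222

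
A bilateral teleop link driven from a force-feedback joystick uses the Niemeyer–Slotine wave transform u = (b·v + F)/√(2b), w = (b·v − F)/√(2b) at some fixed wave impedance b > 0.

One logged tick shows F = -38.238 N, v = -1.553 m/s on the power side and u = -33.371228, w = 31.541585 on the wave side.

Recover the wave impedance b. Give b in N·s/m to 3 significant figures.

u + w = -1.829643;  u + w = √(2b)·v, so √(2b) = -1.829643/(-1.553) = 1.178135.
b = (√(2b))²/2 = 1.388001/2 = 0.694001.
(Check via u − w = 2F/√(2b): u − w = -64.912813, 2F/√(2b) = -64.912788.)

b = 0.694 N·s/m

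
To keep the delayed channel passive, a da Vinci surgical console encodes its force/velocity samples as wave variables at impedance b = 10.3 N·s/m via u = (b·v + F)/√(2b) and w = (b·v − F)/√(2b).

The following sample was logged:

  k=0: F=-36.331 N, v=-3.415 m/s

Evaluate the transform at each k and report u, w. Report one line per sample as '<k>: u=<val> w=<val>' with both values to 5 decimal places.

0: u=-15.75454 w=0.25481

k=0: b·v=10.3×(-3.415)=-35.17450; √(2b)=4.53872; u=(-35.17450+(-36.331))/4.53872=-15.75454, w=(-35.17450−(-36.331))/4.53872=0.25481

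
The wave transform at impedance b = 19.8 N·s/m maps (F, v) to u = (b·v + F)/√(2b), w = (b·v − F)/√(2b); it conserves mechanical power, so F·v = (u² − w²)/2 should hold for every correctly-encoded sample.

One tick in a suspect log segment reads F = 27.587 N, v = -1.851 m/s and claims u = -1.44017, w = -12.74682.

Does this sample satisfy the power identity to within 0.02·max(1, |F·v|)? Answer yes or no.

no

F·v = 27.587×(-1.851) = -51.0635 W.
(u² − w²)/2 = (2.0741 − 162.4814)/2 = -80.2037 W.
|Δ| = 29.1401;  2% of max(1, |F·v|) = 1.0213.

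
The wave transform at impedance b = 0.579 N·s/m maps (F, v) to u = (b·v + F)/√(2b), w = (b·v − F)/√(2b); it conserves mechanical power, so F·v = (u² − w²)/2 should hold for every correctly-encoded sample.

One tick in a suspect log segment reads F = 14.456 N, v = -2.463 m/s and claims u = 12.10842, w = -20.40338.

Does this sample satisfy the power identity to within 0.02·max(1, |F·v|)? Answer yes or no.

no

F·v = 14.456×(-2.463) = -35.60513 W.
(u² − w²)/2 = (146.61383 − 416.29792)/2 = -134.84204 W.
|Δ| = 99.23691;  2% of max(1, |F·v|) = 0.71210.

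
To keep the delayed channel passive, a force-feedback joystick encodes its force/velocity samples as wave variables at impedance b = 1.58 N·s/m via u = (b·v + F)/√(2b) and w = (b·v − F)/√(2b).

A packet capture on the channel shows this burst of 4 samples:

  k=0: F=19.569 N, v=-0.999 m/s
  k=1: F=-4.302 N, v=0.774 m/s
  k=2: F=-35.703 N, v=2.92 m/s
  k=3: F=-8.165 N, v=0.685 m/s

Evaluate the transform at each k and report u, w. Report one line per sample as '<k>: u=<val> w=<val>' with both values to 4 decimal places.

k=0: b·v=1.58×(-0.999)=-1.5784; √(2b)=1.7776; u=(-1.5784+19.569)/1.7776=10.1205, w=(-1.5784−19.569)/1.7776=-11.8964
k=1: b·v=1.58×0.774=1.2229; √(2b)=1.7776; u=(1.2229+(-4.302))/1.7776=-1.7321, w=(1.2229−(-4.302))/1.7776=3.1080
k=2: b·v=1.58×2.92=4.6136; √(2b)=1.7776; u=(4.6136+(-35.703))/1.7776=-17.4892, w=(4.6136−(-35.703))/1.7776=22.6799
k=3: b·v=1.58×0.685=1.0823; √(2b)=1.7776; u=(1.0823+(-8.165))/1.7776=-3.9843, w=(1.0823−(-8.165))/1.7776=5.2020

0: u=10.1205 w=-11.8964
1: u=-1.7321 w=3.1080
2: u=-17.4892 w=22.6799
3: u=-3.9843 w=5.2020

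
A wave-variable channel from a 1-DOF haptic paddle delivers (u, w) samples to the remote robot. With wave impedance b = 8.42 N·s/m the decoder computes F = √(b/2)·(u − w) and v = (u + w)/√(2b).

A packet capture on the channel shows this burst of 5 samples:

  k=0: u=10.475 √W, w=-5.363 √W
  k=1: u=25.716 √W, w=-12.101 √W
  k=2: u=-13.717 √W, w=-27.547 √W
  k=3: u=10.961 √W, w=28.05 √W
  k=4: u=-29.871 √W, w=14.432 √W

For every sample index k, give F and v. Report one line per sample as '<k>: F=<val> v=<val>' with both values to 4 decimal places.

0: F=32.4969 v=1.2457
1: F=77.5940 v=3.3178
2: F=28.3768 v=-10.0554
3: F=-35.0637 v=9.5064
4: F=-90.9022 v=-3.7623

k=0: u−w=15.8380, u+w=5.1120; √(b/2)=2.0518, √(2b)=4.1037; F=2.0518×15.838=32.4969, v=5.1120/4.1037=1.2457
k=1: u−w=37.8170, u+w=13.6150; √(b/2)=2.0518, √(2b)=4.1037; F=2.0518×37.817=77.5940, v=13.6150/4.1037=3.3178
k=2: u−w=13.8300, u+w=-41.2640; √(b/2)=2.0518, √(2b)=4.1037; F=2.0518×13.83=28.3768, v=-41.2640/4.1037=-10.0554
k=3: u−w=-17.0890, u+w=39.0110; √(b/2)=2.0518, √(2b)=4.1037; F=2.0518×(-17.089)=-35.0637, v=39.0110/4.1037=9.5064
k=4: u−w=-44.3030, u+w=-15.4390; √(b/2)=2.0518, √(2b)=4.1037; F=2.0518×(-44.303)=-90.9022, v=-15.4390/4.1037=-3.7623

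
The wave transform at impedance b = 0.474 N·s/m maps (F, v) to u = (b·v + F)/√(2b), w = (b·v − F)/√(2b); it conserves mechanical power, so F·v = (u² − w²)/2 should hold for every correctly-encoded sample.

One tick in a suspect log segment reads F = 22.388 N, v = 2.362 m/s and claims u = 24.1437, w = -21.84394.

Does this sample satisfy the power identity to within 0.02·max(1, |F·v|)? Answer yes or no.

yes

F·v = 22.388×2.362 = 52.8805 W.
(u² − w²)/2 = (582.9182 − 477.1577)/2 = 52.8803 W.
|Δ| = 0.0002;  2% of max(1, |F·v|) = 1.0576.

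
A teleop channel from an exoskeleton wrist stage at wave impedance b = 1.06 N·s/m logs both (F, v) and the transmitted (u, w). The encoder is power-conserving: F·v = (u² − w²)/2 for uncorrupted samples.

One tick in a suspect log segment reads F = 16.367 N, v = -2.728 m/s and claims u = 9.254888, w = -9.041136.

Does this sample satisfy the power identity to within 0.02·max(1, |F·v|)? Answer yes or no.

F·v = 16.367×(-2.728) = -44.649176 W.
(u² − w²)/2 = (85.652952 − 81.742140)/2 = 1.955406 W.
|Δ| = 46.604582;  2% of max(1, |F·v|) = 0.892984.

no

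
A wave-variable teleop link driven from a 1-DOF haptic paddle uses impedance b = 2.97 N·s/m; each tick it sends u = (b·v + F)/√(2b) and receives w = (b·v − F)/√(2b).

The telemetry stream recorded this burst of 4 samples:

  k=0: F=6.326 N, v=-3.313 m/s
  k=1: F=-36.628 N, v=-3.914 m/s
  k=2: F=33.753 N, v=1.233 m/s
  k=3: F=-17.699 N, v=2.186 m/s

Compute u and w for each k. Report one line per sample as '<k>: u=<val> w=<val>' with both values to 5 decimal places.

k=0: b·v=2.97×(-3.313)=-9.83961; √(2b)=2.43721; u=(-9.83961+6.326)/2.43721=-1.44165, w=(-9.83961−6.326)/2.43721=-6.63283
k=1: b·v=2.97×(-3.914)=-11.62458; √(2b)=2.43721; u=(-11.62458+(-36.628))/2.43721=-19.79827, w=(-11.62458−(-36.628))/2.43721=10.25903
k=2: b·v=2.97×1.233=3.66201; √(2b)=2.43721; u=(3.66201+33.753)/2.43721=15.35156, w=(3.66201−33.753)/2.43721=-12.34648
k=3: b·v=2.97×2.186=6.49242; √(2b)=2.43721; u=(6.49242+(-17.699))/2.43721=-4.59812, w=(6.49242−(-17.699))/2.43721=9.92586

0: u=-1.44165 w=-6.63283
1: u=-19.79827 w=10.25903
2: u=15.35156 w=-12.34648
3: u=-4.59812 w=9.92586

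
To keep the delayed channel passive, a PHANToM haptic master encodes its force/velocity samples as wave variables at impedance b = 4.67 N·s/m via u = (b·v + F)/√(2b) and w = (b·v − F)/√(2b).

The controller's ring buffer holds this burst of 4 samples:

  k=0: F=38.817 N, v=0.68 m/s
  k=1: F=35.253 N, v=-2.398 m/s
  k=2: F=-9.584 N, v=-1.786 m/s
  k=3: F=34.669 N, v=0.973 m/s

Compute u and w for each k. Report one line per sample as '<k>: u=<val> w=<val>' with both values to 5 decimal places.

0: u=13.74040 w=-11.66222
1: u=7.87082 w=-15.19945
2: u=-5.86511 w=0.40685
3: u=12.83086 w=-9.85723

k=0: b·v=4.67×0.68=3.17560; √(2b)=3.05614; u=(3.17560+38.817)/3.05614=13.74040, w=(3.17560−38.817)/3.05614=-11.66222
k=1: b·v=4.67×(-2.398)=-11.19866; √(2b)=3.05614; u=(-11.19866+35.253)/3.05614=7.87082, w=(-11.19866−35.253)/3.05614=-15.19945
k=2: b·v=4.67×(-1.786)=-8.34062; √(2b)=3.05614; u=(-8.34062+(-9.584))/3.05614=-5.86511, w=(-8.34062−(-9.584))/3.05614=0.40685
k=3: b·v=4.67×0.973=4.54391; √(2b)=3.05614; u=(4.54391+34.669)/3.05614=12.83086, w=(4.54391−34.669)/3.05614=-9.85723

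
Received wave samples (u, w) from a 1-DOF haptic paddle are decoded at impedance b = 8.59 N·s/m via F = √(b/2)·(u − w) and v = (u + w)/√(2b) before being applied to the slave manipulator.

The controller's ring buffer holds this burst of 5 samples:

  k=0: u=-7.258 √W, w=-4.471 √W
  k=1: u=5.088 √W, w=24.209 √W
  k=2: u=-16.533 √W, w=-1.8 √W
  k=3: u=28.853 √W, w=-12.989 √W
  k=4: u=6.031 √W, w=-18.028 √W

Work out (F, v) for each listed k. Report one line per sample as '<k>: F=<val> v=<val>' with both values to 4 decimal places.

0: F=-5.7759 v=-2.8298
1: F=-39.6271 v=7.0682
2: F=-30.5332 v=-4.4231
3: F=86.7150 v=3.8274
4: F=49.8608 v=-2.8944

k=0: u−w=-2.7870, u+w=-11.7290; √(b/2)=2.0724, √(2b)=4.1449; F=2.0724×(-2.787)=-5.7759, v=-11.7290/4.1449=-2.8298
k=1: u−w=-19.1210, u+w=29.2970; √(b/2)=2.0724, √(2b)=4.1449; F=2.0724×(-19.121)=-39.6271, v=29.2970/4.1449=7.0682
k=2: u−w=-14.7330, u+w=-18.3330; √(b/2)=2.0724, √(2b)=4.1449; F=2.0724×(-14.733)=-30.5332, v=-18.3330/4.1449=-4.4231
k=3: u−w=41.8420, u+w=15.8640; √(b/2)=2.0724, √(2b)=4.1449; F=2.0724×41.842=86.7150, v=15.8640/4.1449=3.8274
k=4: u−w=24.0590, u+w=-11.9970; √(b/2)=2.0724, √(2b)=4.1449; F=2.0724×24.059=49.8608, v=-11.9970/4.1449=-2.8944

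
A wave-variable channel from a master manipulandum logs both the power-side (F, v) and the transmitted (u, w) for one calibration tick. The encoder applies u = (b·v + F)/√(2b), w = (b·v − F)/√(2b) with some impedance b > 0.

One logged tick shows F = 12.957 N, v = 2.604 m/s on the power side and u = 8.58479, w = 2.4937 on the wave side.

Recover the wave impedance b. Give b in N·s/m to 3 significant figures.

u + w = 11.0785;  u + w = √(2b)·v, so √(2b) = 11.0785/2.604 = 4.2544.
b = (√(2b))²/2 = 18.1000/2 = 9.0500.
(Check via u − w = 2F/√(2b): u − w = 6.0911, 2F/√(2b) = 6.0911.)

b = 9.05 N·s/m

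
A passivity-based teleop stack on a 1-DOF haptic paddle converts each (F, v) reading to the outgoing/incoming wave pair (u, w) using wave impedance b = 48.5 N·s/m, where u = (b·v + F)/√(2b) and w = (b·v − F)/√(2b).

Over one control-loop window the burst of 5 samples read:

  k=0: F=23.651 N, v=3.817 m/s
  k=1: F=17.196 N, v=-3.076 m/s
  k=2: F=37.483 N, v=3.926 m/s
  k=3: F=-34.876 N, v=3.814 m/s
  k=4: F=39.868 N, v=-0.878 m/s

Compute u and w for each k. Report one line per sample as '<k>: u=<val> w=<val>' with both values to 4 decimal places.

k=0: b·v=48.5×3.817=185.1245; √(2b)=9.8489; u=(185.1245+23.651)/9.8489=21.1979, w=(185.1245−23.651)/9.8489=16.3951
k=1: b·v=48.5×(-3.076)=-149.1860; √(2b)=9.8489; u=(-149.1860+17.196)/9.8489=-13.4016, w=(-149.1860−17.196)/9.8489=-16.8935
k=2: b·v=48.5×3.926=190.4110; √(2b)=9.8489; u=(190.4110+37.483)/9.8489=23.1391, w=(190.4110−37.483)/9.8489=15.5275
k=3: b·v=48.5×3.814=184.9790; √(2b)=9.8489; u=(184.9790+(-34.876))/9.8489=15.2407, w=(184.9790−(-34.876))/9.8489=22.3229
k=4: b·v=48.5×(-0.878)=-42.5830; √(2b)=9.8489; u=(-42.5830+39.868)/9.8489=-0.2757, w=(-42.5830−39.868)/9.8489=-8.3716

0: u=21.1979 w=16.3951
1: u=-13.4016 w=-16.8935
2: u=23.1391 w=15.5275
3: u=15.2407 w=22.3229
4: u=-0.2757 w=-8.3716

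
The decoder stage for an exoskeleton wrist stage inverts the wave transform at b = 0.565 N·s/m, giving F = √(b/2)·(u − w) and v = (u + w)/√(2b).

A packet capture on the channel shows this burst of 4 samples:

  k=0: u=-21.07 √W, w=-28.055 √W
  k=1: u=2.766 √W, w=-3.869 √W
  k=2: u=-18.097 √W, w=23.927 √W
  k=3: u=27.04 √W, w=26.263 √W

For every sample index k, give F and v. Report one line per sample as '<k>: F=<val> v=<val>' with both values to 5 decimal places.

0: F=3.71258 v=-46.21291
1: F=3.52655 v=-1.03762
2: F=-22.33606 v=5.48440
3: F=0.41298 v=50.14324

k=0: u−w=6.98500, u+w=-49.12500; √(b/2)=0.53151, √(2b)=1.06301; F=0.53151×6.985=3.71258, v=-49.12500/1.06301=-46.21291
k=1: u−w=6.63500, u+w=-1.10300; √(b/2)=0.53151, √(2b)=1.06301; F=0.53151×6.635=3.52655, v=-1.10300/1.06301=-1.03762
k=2: u−w=-42.02400, u+w=5.83000; √(b/2)=0.53151, √(2b)=1.06301; F=0.53151×(-42.024)=-22.33606, v=5.83000/1.06301=5.48440
k=3: u−w=0.77700, u+w=53.30300; √(b/2)=0.53151, √(2b)=1.06301; F=0.53151×0.777=0.41298, v=53.30300/1.06301=50.14324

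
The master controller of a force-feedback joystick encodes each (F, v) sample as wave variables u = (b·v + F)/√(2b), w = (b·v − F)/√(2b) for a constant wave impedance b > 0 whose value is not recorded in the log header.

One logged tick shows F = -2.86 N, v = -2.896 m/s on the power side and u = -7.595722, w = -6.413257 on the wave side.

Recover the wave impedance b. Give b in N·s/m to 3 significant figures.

u + w = -14.008979;  u + w = √(2b)·v, so √(2b) = -14.008979/(-2.896) = 4.837355.
b = (√(2b))²/2 = 23.400000/2 = 11.700000.
(Check via u − w = 2F/√(2b): u − w = -1.182465, 2F/√(2b) = -1.182464.)

b = 11.7 N·s/m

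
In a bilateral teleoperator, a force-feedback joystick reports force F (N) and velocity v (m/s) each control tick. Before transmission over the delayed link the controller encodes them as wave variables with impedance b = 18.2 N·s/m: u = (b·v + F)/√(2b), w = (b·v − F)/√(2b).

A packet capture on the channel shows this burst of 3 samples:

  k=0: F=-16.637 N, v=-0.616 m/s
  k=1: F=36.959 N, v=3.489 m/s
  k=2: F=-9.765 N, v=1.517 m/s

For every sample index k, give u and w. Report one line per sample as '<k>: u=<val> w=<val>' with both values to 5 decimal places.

0: u=-4.61579 w=0.89932
1: u=16.65088 w=4.39909
2: u=2.95768 w=6.19475

k=0: b·v=18.2×(-0.616)=-11.21120; √(2b)=6.03324; u=(-11.21120+(-16.637))/6.03324=-4.61579, w=(-11.21120−(-16.637))/6.03324=0.89932
k=1: b·v=18.2×3.489=63.49980; √(2b)=6.03324; u=(63.49980+36.959)/6.03324=16.65088, w=(63.49980−36.959)/6.03324=4.39909
k=2: b·v=18.2×1.517=27.60940; √(2b)=6.03324; u=(27.60940+(-9.765))/6.03324=2.95768, w=(27.60940−(-9.765))/6.03324=6.19475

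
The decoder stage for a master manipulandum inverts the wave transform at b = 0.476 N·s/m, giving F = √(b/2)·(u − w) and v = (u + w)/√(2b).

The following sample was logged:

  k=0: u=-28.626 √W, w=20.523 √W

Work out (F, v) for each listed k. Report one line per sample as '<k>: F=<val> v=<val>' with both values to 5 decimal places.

k=0: u−w=-49.14900, u+w=-8.10300; √(b/2)=0.48785, √(2b)=0.97570; F=0.48785×(-49.149)=-23.97746, v=-8.10300/0.97570=-8.30477

0: F=-23.97746 v=-8.30477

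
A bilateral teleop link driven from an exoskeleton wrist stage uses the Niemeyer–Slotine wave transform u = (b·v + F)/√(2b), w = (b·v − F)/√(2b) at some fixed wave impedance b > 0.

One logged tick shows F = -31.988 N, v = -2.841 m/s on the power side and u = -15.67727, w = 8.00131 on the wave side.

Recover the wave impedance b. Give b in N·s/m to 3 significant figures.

u + w = -7.67596;  u + w = √(2b)·v, so √(2b) = -7.67596/(-2.841) = 2.70185.
b = (√(2b))²/2 = 7.30000/2 = 3.65000.
(Check via u − w = 2F/√(2b): u − w = -23.67858, 2F/√(2b) = -23.67858.)

b = 3.65 N·s/m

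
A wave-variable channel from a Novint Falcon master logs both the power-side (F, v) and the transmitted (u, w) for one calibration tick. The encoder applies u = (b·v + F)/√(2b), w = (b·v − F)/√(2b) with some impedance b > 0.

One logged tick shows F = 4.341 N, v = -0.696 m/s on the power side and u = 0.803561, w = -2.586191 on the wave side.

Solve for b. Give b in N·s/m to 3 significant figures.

u + w = -1.782630;  u + w = √(2b)·v, so √(2b) = -1.782630/(-0.696) = 2.561250.
b = (√(2b))²/2 = 6.560002/2 = 3.280001.
(Check via u − w = 2F/√(2b): u − w = 3.389752, 2F/√(2b) = 3.389751.)

b = 3.28 N·s/m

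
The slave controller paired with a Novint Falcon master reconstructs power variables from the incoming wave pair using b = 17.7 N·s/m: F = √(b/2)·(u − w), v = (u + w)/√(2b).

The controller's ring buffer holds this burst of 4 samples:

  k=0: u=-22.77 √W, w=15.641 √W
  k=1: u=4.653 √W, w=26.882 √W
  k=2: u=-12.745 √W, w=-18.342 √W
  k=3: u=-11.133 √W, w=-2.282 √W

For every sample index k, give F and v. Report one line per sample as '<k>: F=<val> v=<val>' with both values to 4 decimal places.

k=0: u−w=-38.4110, u+w=-7.1290; √(b/2)=2.9749, √(2b)=5.9498; F=2.9749×(-38.411)=-114.2687, v=-7.1290/5.9498=-1.1982
k=1: u−w=-22.2290, u+w=31.5350; √(b/2)=2.9749, √(2b)=5.9498; F=2.9749×(-22.229)=-66.1289, v=31.5350/5.9498=5.3002
k=2: u−w=5.5970, u+w=-31.0870; √(b/2)=2.9749, √(2b)=5.9498; F=2.9749×5.597=16.6505, v=-31.0870/5.9498=-5.2249
k=3: u−w=-8.8510, u+w=-13.4150; √(b/2)=2.9749, √(2b)=5.9498; F=2.9749×(-8.851)=-26.3308, v=-13.4150/5.9498=-2.2547

0: F=-114.2687 v=-1.1982
1: F=-66.1289 v=5.3002
2: F=16.6505 v=-5.2249
3: F=-26.3308 v=-2.2547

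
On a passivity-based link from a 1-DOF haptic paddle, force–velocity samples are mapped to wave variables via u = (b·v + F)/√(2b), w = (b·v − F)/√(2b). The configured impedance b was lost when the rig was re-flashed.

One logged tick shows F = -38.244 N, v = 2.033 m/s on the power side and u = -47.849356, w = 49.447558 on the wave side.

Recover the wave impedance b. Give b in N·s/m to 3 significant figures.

b = 0.309 N·s/m

u + w = 1.598202;  u + w = √(2b)·v, so √(2b) = 1.598202/2.033 = 0.786130.
b = (√(2b))²/2 = 0.618000/2 = 0.309000.
(Check via u − w = 2F/√(2b): u − w = -97.296914, 2F/√(2b) = -97.296902.)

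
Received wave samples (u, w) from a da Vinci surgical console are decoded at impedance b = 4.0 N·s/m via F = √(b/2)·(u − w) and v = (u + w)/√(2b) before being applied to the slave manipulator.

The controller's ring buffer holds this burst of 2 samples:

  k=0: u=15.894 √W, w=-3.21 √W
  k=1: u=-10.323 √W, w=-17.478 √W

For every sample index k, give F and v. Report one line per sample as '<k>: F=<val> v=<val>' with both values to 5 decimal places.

k=0: u−w=19.10400, u+w=12.68400; √(b/2)=1.41421, √(2b)=2.82843; F=1.41421×19.104=27.01714, v=12.68400/2.82843=4.48447
k=1: u−w=7.15500, u+w=-27.80100; √(b/2)=1.41421, √(2b)=2.82843; F=1.41421×7.155=10.11870, v=-27.80100/2.82843=-9.82914

0: F=27.01714 v=4.48447
1: F=10.11870 v=-9.82914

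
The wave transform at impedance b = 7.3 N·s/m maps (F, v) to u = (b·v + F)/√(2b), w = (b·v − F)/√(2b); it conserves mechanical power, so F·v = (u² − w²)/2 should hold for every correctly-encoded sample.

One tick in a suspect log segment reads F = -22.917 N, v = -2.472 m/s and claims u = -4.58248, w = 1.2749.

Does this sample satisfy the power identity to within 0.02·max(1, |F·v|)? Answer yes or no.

F·v = (-22.917)×(-2.472) = 56.6508 W.
(u² − w²)/2 = (20.9991 − 1.6254)/2 = 9.6869 W.
|Δ| = 46.9639;  2% of max(1, |F·v|) = 1.1330.

no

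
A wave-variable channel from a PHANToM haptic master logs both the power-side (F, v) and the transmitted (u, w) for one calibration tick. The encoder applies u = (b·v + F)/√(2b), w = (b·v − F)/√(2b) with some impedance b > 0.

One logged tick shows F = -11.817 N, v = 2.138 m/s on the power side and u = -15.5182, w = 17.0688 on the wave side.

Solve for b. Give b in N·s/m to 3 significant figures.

b = 0.263 N·s/m

u + w = 1.5506;  u + w = √(2b)·v, so √(2b) = 1.5506/2.138 = 0.7253.
b = (√(2b))²/2 = 0.5260/2 = 0.2630.
(Check via u − w = 2F/√(2b): u − w = -32.5870, 2F/√(2b) = -32.5871.)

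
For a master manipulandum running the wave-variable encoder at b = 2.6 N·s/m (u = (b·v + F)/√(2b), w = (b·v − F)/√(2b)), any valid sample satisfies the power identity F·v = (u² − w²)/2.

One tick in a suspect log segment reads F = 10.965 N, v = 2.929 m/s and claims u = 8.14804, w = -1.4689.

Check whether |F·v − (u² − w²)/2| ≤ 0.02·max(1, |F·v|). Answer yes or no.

yes

F·v = 10.965×2.929 = 32.11648 W.
(u² − w²)/2 = (66.39056 − 2.15767)/2 = 32.11644 W.
|Δ| = 0.00004;  2% of max(1, |F·v|) = 0.64233.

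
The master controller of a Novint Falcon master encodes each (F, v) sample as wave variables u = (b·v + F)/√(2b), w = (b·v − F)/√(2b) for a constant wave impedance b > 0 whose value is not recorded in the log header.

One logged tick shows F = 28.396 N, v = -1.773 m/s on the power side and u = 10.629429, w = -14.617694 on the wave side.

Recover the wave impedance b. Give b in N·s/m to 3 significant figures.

b = 2.53 N·s/m

u + w = -3.988265;  u + w = √(2b)·v, so √(2b) = -3.988265/(-1.773) = 2.249444.
b = (√(2b))²/2 = 5.060000/2 = 2.530000.
(Check via u − w = 2F/√(2b): u − w = 25.247123, 2F/√(2b) = 25.247123.)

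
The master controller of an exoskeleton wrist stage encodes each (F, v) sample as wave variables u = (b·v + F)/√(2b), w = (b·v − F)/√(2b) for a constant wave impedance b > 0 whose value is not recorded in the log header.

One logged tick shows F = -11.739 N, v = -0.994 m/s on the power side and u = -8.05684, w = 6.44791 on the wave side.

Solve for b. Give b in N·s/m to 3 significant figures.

b = 1.31 N·s/m

u + w = -1.6089;  u + w = √(2b)·v, so √(2b) = -1.6089/(-0.994) = 1.6186.
b = (√(2b))²/2 = 2.6200/2 = 1.3100.
(Check via u − w = 2F/√(2b): u − w = -14.5047, 2F/√(2b) = -14.5048.)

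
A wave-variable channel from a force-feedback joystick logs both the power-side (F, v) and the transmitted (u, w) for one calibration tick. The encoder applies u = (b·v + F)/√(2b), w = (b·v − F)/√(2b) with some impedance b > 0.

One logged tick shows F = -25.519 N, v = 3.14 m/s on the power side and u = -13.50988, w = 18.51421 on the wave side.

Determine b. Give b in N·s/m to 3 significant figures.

u + w = 5.0043;  u + w = √(2b)·v, so √(2b) = 5.0043/3.14 = 1.5937.
b = (√(2b))²/2 = 2.5400/2 = 1.2700.
(Check via u − w = 2F/√(2b): u − w = -32.0241, 2F/√(2b) = -32.0241.)

b = 1.27 N·s/m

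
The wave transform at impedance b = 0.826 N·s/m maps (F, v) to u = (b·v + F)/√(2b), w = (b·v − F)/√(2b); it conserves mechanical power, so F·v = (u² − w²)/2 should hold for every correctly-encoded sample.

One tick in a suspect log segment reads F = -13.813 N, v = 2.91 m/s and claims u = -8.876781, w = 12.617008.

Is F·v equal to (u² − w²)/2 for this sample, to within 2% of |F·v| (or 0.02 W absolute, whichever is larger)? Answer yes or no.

yes

F·v = (-13.813)×2.91 = -40.195830 W.
(u² − w²)/2 = (78.797241 − 159.188891)/2 = -40.195825 W.
|Δ| = 0.000005;  2% of max(1, |F·v|) = 0.803917.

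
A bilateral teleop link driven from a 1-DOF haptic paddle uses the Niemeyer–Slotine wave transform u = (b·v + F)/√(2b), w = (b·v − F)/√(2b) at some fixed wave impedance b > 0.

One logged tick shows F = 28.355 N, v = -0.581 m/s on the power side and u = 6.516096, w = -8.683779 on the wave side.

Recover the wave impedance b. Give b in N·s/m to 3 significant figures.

b = 6.96 N·s/m

u + w = -2.167683;  u + w = √(2b)·v, so √(2b) = -2.167683/(-0.581) = 3.730952.
b = (√(2b))²/2 = 13.920001/2 = 6.960001.
(Check via u − w = 2F/√(2b): u − w = 15.199875, 2F/√(2b) = 15.199875.)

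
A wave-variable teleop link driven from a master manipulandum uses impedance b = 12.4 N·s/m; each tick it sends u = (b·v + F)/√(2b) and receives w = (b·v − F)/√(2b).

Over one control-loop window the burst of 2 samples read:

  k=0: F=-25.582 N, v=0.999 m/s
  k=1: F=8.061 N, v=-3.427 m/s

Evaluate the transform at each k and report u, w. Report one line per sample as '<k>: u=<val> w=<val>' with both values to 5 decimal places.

0: u=-2.64950 w=7.62448
1: u=-6.91447 w=-10.15185

k=0: b·v=12.4×0.999=12.38760; √(2b)=4.97996; u=(12.38760+(-25.582))/4.97996=-2.64950, w=(12.38760−(-25.582))/4.97996=7.62448
k=1: b·v=12.4×(-3.427)=-42.49480; √(2b)=4.97996; u=(-42.49480+8.061)/4.97996=-6.91447, w=(-42.49480−8.061)/4.97996=-10.15185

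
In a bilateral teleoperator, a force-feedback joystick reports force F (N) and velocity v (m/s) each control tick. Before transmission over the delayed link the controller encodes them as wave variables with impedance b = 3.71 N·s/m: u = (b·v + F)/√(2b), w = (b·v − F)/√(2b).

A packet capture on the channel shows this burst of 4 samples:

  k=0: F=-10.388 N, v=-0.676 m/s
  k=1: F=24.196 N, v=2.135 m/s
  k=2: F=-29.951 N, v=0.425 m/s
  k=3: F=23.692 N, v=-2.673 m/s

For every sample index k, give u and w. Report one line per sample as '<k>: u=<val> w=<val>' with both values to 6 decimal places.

k=0: b·v=3.71×(-0.676)=-2.507960; √(2b)=2.723968; u=(-2.507960+(-10.388))/2.723968=-4.734256, w=(-2.507960−(-10.388))/2.723968=2.892854
k=1: b·v=3.71×2.135=7.920850; √(2b)=2.723968; u=(7.920850+24.196)/2.723968=11.790467, w=(7.920850−24.196)/2.723968=-5.974796
k=2: b·v=3.71×0.425=1.576750; √(2b)=2.723968; u=(1.576750+(-29.951))/2.723968=-10.416515, w=(1.576750−(-29.951))/2.723968=11.574201
k=3: b·v=3.71×(-2.673)=-9.916830; √(2b)=2.723968; u=(-9.916830+23.692)/2.723968=5.057024, w=(-9.916830−23.692)/2.723968=-12.338190

0: u=-4.734256 w=2.892854
1: u=11.790467 w=-5.974796
2: u=-10.416515 w=11.574201
3: u=5.057024 w=-12.338190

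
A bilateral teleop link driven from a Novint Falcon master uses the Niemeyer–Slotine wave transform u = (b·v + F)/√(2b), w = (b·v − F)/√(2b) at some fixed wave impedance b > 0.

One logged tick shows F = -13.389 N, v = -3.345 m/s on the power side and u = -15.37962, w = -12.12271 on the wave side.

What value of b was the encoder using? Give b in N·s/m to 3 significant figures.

b = 33.8 N·s/m

u + w = -27.5023;  u + w = √(2b)·v, so √(2b) = -27.5023/(-3.345) = 8.2219.
b = (√(2b))²/2 = 67.6000/2 = 33.8000.
(Check via u − w = 2F/√(2b): u − w = -3.2569, 2F/√(2b) = -3.2569.)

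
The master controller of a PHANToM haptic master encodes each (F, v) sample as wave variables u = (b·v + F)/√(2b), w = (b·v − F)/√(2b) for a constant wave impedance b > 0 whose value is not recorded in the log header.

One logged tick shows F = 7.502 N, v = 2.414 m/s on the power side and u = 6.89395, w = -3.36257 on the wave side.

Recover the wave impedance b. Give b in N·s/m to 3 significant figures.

u + w = 3.5314;  u + w = √(2b)·v, so √(2b) = 3.5314/2.414 = 1.4629.
b = (√(2b))²/2 = 2.1400/2 = 1.0700.
(Check via u − w = 2F/√(2b): u − w = 10.2565, 2F/√(2b) = 10.2565.)

b = 1.07 N·s/m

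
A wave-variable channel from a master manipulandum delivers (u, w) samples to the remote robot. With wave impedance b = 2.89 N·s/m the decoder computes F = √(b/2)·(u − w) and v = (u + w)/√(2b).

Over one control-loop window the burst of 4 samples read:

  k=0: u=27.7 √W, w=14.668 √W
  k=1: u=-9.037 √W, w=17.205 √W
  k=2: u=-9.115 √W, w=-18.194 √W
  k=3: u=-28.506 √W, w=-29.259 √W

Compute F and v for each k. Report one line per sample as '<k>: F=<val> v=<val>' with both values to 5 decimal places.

0: F=15.66553 v=17.62276
1: F=-31.54502 v=3.39744
2: F=10.91370 v=-11.35905
3: F=0.90517 v=-24.02707

k=0: u−w=13.03200, u+w=42.36800; √(b/2)=1.20208, √(2b)=2.40416; F=1.20208×13.032=15.66553, v=42.36800/2.40416=17.62276
k=1: u−w=-26.24200, u+w=8.16800; √(b/2)=1.20208, √(2b)=2.40416; F=1.20208×(-26.242)=-31.54502, v=8.16800/2.40416=3.39744
k=2: u−w=9.07900, u+w=-27.30900; √(b/2)=1.20208, √(2b)=2.40416; F=1.20208×9.079=10.91370, v=-27.30900/2.40416=-11.35905
k=3: u−w=0.75300, u+w=-57.76500; √(b/2)=1.20208, √(2b)=2.40416; F=1.20208×0.753=0.90517, v=-57.76500/2.40416=-24.02707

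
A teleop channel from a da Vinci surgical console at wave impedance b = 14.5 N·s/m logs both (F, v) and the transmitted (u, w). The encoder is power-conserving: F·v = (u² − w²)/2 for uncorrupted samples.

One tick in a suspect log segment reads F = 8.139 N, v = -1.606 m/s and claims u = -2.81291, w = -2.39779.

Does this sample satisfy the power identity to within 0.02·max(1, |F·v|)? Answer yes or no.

F·v = 8.139×(-1.606) = -13.07123 W.
(u² − w²)/2 = (7.91246 − 5.74940)/2 = 1.08153 W.
|Δ| = 14.15277;  2% of max(1, |F·v|) = 0.26142.

no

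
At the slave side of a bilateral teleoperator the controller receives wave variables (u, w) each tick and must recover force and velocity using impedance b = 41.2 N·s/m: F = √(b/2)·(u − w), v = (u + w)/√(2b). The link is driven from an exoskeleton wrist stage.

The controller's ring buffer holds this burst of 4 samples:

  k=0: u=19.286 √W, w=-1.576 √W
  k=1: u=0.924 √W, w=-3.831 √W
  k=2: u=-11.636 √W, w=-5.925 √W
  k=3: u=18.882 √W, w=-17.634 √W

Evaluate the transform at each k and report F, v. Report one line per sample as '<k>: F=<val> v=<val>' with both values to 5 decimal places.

k=0: u−w=20.86200, u+w=17.71000; √(b/2)=4.53872, √(2b)=9.07744; F=4.53872×20.862=94.68682, v=17.71000/9.07744=1.95099
k=1: u−w=4.75500, u+w=-2.90700; √(b/2)=4.53872, √(2b)=9.07744; F=4.53872×4.755=21.58162, v=-2.90700/9.07744=-0.32024
k=2: u−w=-5.71100, u+w=-17.56100; √(b/2)=4.53872, √(2b)=9.07744; F=4.53872×(-5.711)=-25.92064, v=-17.56100/9.07744=-1.93458
k=3: u−w=36.51600, u+w=1.24800; √(b/2)=4.53872, √(2b)=9.07744; F=4.53872×36.516=165.73598, v=1.24800/9.07744=0.13748

0: F=94.68682 v=1.95099
1: F=21.58162 v=-0.32024
2: F=-25.92064 v=-1.93458
3: F=165.73598 v=0.13748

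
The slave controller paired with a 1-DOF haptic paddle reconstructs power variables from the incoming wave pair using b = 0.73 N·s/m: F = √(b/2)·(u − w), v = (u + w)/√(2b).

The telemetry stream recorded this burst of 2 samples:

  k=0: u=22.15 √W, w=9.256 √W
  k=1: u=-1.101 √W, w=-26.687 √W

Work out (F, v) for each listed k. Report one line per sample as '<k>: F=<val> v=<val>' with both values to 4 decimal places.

0: F=7.7899 v=25.9918
1: F=15.4578 v=-22.9975

k=0: u−w=12.8940, u+w=31.4060; √(b/2)=0.6042, √(2b)=1.2083; F=0.6042×12.894=7.7899, v=31.4060/1.2083=25.9918
k=1: u−w=25.5860, u+w=-27.7880; √(b/2)=0.6042, √(2b)=1.2083; F=0.6042×25.586=15.4578, v=-27.7880/1.2083=-22.9975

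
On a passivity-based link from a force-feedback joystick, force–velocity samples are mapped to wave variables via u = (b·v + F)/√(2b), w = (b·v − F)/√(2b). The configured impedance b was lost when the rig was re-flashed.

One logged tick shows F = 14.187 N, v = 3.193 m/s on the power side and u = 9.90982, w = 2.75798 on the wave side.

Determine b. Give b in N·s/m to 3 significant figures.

u + w = 12.6678;  u + w = √(2b)·v, so √(2b) = 12.6678/3.193 = 3.9674.
b = (√(2b))²/2 = 15.7400/2 = 7.8700.
(Check via u − w = 2F/√(2b): u − w = 7.1518, 2F/√(2b) = 7.1518.)

b = 7.87 N·s/m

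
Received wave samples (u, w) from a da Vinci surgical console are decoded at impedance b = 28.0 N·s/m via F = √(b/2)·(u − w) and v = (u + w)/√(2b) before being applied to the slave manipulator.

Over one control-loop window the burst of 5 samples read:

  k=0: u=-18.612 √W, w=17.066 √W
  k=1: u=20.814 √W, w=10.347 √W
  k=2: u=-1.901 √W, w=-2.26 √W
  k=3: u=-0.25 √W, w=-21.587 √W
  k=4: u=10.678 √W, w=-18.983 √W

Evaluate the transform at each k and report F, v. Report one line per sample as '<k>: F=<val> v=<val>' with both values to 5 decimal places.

0: F=-133.49485 v=-0.20659
1: F=39.16393 v=4.16406
2: F=1.34326 v=-0.55604
3: F=79.83574 v=-2.91809
4: F=110.98130 v=-1.10980

k=0: u−w=-35.67800, u+w=-1.54600; √(b/2)=3.74166, √(2b)=7.48331; F=3.74166×(-35.678)=-133.49485, v=-1.54600/7.48331=-0.20659
k=1: u−w=10.46700, u+w=31.16100; √(b/2)=3.74166, √(2b)=7.48331; F=3.74166×10.467=39.16393, v=31.16100/7.48331=4.16406
k=2: u−w=0.35900, u+w=-4.16100; √(b/2)=3.74166, √(2b)=7.48331; F=3.74166×0.359=1.34326, v=-4.16100/7.48331=-0.55604
k=3: u−w=21.33700, u+w=-21.83700; √(b/2)=3.74166, √(2b)=7.48331; F=3.74166×21.337=79.83574, v=-21.83700/7.48331=-2.91809
k=4: u−w=29.66100, u+w=-8.30500; √(b/2)=3.74166, √(2b)=7.48331; F=3.74166×29.661=110.98130, v=-8.30500/7.48331=-1.10980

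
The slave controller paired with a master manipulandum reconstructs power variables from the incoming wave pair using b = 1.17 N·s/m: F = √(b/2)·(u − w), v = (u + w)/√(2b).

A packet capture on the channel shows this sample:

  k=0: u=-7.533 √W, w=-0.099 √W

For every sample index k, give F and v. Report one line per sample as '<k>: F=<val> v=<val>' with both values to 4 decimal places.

k=0: u−w=-7.4340, u+w=-7.6320; √(b/2)=0.7649, √(2b)=1.5297; F=0.7649×(-7.434)=-5.6859, v=-7.6320/1.5297=-4.9892

0: F=-5.6859 v=-4.9892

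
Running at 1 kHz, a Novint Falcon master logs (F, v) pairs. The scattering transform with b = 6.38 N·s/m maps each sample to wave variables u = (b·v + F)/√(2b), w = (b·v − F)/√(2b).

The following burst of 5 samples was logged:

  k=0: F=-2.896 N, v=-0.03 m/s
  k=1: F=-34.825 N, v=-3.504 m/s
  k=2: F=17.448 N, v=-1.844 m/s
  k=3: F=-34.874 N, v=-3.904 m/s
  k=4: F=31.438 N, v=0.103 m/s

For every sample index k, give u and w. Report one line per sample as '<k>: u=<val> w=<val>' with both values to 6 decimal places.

0: u=-0.864306 w=0.757143
1: u=-16.007472 w=3.490784
2: u=1.591013 w=-8.177992
3: u=-16.735613 w=2.790079
4: u=8.984914 w=-8.616986

k=0: b·v=6.38×(-0.03)=-0.191400; √(2b)=3.572114; u=(-0.191400+(-2.896))/3.572114=-0.864306, w=(-0.191400−(-2.896))/3.572114=0.757143
k=1: b·v=6.38×(-3.504)=-22.355520; √(2b)=3.572114; u=(-22.355520+(-34.825))/3.572114=-16.007472, w=(-22.355520−(-34.825))/3.572114=3.490784
k=2: b·v=6.38×(-1.844)=-11.764720; √(2b)=3.572114; u=(-11.764720+17.448)/3.572114=1.591013, w=(-11.764720−17.448)/3.572114=-8.177992
k=3: b·v=6.38×(-3.904)=-24.907520; √(2b)=3.572114; u=(-24.907520+(-34.874))/3.572114=-16.735613, w=(-24.907520−(-34.874))/3.572114=2.790079
k=4: b·v=6.38×0.103=0.657140; √(2b)=3.572114; u=(0.657140+31.438)/3.572114=8.984914, w=(0.657140−31.438)/3.572114=-8.616986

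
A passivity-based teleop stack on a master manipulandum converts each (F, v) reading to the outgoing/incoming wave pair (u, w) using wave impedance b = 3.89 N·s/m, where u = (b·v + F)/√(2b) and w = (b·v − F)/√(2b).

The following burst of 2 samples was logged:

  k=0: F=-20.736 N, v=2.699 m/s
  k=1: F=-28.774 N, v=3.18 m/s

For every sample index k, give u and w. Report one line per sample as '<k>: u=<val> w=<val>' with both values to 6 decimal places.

k=0: b·v=3.89×2.699=10.499110; √(2b)=2.789265; u=(10.499110+(-20.736))/2.789265=-3.670103, w=(10.499110−(-20.736))/2.789265=11.198329
k=1: b·v=3.89×3.18=12.370200; √(2b)=2.789265; u=(12.370200+(-28.774))/2.789265=-5.881047, w=(12.370200−(-28.774))/2.789265=14.750910

0: u=-3.670103 w=11.198329
1: u=-5.881047 w=14.750910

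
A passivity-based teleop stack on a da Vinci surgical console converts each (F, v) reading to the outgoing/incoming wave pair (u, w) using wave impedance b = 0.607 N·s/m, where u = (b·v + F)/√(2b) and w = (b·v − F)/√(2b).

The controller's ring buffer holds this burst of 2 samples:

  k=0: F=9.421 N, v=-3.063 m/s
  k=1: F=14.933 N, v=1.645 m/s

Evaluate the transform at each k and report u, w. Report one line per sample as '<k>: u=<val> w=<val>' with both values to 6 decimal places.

k=0: b·v=0.607×(-3.063)=-1.859241; √(2b)=1.101817; u=(-1.859241+9.421)/1.101817=6.862992, w=(-1.859241−9.421)/1.101817=-10.237856
k=1: b·v=0.607×1.645=0.998515; √(2b)=1.101817; u=(0.998515+14.933)/1.101817=14.459315, w=(0.998515−14.933)/1.101817=-12.646827

0: u=6.862992 w=-10.237856
1: u=14.459315 w=-12.646827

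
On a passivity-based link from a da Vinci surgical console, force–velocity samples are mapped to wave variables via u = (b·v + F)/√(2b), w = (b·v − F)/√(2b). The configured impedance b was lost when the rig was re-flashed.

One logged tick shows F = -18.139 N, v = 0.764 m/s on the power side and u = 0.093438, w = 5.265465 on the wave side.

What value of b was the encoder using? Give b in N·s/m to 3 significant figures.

b = 24.6 N·s/m

u + w = 5.358903;  u + w = √(2b)·v, so √(2b) = 5.358903/0.764 = 7.014271.
b = (√(2b))²/2 = 49.199997/2 = 24.599998.
(Check via u − w = 2F/√(2b): u − w = -5.172027, 2F/√(2b) = -5.172027.)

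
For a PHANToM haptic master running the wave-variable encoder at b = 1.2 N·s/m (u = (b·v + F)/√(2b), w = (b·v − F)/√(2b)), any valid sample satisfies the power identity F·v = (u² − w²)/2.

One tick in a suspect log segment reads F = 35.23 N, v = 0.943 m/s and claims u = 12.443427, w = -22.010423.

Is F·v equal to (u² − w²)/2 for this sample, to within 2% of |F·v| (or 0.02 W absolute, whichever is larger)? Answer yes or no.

no

F·v = 35.23×0.943 = 33.221890 W.
(u² − w²)/2 = (154.838876 − 484.458721)/2 = -164.809923 W.
|Δ| = 198.031813;  2% of max(1, |F·v|) = 0.664438.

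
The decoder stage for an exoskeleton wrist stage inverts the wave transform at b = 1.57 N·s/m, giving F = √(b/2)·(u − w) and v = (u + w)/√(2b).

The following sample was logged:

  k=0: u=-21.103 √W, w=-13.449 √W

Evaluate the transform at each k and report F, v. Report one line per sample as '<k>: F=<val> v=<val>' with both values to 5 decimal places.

0: F=-6.78146 v=-19.49882

k=0: u−w=-7.65400, u+w=-34.55200; √(b/2)=0.88600, √(2b)=1.77200; F=0.88600×(-7.654)=-6.78146, v=-34.55200/1.77200=-19.49882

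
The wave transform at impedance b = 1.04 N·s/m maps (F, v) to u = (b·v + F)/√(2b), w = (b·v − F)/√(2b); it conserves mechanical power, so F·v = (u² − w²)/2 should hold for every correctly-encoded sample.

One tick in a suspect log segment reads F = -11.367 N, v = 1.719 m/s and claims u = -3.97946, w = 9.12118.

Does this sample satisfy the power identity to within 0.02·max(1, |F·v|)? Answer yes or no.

no

F·v = (-11.367)×1.719 = -19.5399 W.
(u² − w²)/2 = (15.8361 − 83.1959)/2 = -33.6799 W.
|Δ| = 14.1400;  2% of max(1, |F·v|) = 0.3908.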